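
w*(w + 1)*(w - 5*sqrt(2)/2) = w^3 - 5*sqrt(2)*w^2/2 + w^2 - 5*sqrt(2)*w/2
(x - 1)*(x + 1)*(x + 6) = x^3 + 6*x^2 - x - 6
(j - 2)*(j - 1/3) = j^2 - 7*j/3 + 2/3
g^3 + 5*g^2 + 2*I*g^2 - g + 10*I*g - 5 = (g + 5)*(g + I)^2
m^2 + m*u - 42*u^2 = (m - 6*u)*(m + 7*u)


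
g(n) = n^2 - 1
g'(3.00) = 6.00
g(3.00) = 8.00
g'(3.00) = 6.00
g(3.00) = 8.00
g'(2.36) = 4.72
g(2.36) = 4.57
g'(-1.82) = -3.64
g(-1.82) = 2.31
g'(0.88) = 1.76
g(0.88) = -0.23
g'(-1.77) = -3.54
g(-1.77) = 2.13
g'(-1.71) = -3.42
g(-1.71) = 1.92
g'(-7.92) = -15.84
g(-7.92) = 61.73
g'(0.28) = 0.56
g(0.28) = -0.92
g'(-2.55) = -5.10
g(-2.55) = 5.50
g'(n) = 2*n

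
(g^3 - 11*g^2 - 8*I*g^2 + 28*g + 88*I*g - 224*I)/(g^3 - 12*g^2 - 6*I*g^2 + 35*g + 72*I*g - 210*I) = (g^2 - 4*g*(1 + 2*I) + 32*I)/(g^2 - g*(5 + 6*I) + 30*I)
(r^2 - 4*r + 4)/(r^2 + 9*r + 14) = (r^2 - 4*r + 4)/(r^2 + 9*r + 14)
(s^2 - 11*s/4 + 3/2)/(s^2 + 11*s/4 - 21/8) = 2*(s - 2)/(2*s + 7)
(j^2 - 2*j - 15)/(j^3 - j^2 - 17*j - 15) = 1/(j + 1)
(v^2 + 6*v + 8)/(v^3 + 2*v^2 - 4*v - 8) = (v + 4)/(v^2 - 4)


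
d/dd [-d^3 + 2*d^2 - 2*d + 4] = -3*d^2 + 4*d - 2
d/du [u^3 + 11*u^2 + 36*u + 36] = 3*u^2 + 22*u + 36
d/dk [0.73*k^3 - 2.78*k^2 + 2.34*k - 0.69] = 2.19*k^2 - 5.56*k + 2.34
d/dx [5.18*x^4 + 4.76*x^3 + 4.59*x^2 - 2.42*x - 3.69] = 20.72*x^3 + 14.28*x^2 + 9.18*x - 2.42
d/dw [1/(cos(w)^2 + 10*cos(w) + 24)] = 2*(cos(w) + 5)*sin(w)/(cos(w)^2 + 10*cos(w) + 24)^2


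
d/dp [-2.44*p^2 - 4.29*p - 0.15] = -4.88*p - 4.29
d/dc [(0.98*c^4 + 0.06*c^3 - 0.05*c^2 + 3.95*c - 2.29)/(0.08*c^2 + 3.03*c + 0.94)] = (0.1568*c^5 + 8.913*c^4 + 4.0484*c^3 - 0.2983*c^2 + 0.272400000000001*c + 10.6517)/(0.0064*c^4 + 0.4848*c^3 + 9.3313*c^2 + 5.6964*c + 0.8836)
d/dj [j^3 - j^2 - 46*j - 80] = 3*j^2 - 2*j - 46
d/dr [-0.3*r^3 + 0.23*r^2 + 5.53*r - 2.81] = -0.9*r^2 + 0.46*r + 5.53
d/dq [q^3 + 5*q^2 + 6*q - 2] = 3*q^2 + 10*q + 6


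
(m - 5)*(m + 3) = m^2 - 2*m - 15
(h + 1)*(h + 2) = h^2 + 3*h + 2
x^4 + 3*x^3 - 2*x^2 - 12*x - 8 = (x - 2)*(x + 1)*(x + 2)^2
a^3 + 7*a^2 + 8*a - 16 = (a - 1)*(a + 4)^2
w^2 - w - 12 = (w - 4)*(w + 3)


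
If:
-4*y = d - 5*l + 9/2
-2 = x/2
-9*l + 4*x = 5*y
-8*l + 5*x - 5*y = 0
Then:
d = 571/10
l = 4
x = -4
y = -52/5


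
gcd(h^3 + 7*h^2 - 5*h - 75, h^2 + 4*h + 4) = 1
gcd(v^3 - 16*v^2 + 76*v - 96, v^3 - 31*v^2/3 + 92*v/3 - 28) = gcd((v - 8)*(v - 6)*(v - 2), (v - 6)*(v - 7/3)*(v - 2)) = v^2 - 8*v + 12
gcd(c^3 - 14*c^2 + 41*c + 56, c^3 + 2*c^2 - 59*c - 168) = c - 8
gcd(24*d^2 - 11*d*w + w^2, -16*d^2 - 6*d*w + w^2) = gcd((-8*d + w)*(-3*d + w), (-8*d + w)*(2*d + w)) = -8*d + w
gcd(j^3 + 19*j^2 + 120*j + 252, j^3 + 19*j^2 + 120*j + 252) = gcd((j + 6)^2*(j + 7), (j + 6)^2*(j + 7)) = j^3 + 19*j^2 + 120*j + 252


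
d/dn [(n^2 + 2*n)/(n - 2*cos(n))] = (-n*(n + 2)*(2*sin(n) + 1) + (n - 2*cos(n))*(2*n + 2))/(n - 2*cos(n))^2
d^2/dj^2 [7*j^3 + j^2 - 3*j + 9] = 42*j + 2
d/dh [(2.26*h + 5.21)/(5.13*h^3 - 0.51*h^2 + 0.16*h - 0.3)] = (-23.1876*h^3 - 79.0293*h^2 + 5.3142*h - 1.5116)/(26.3169*h^6 - 5.2326*h^5 + 1.9017*h^4 - 3.2412*h^3 + 0.3316*h^2 - 0.096*h + 0.09)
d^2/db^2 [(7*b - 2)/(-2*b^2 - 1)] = 4*(8*b^2*(2 - 7*b) + (21*b - 2)*(2*b^2 + 1))/(2*b^2 + 1)^3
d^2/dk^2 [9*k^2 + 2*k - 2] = 18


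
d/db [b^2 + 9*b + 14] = 2*b + 9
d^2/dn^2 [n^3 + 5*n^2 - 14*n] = 6*n + 10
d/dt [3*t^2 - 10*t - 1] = 6*t - 10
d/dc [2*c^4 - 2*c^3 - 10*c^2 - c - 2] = 8*c^3 - 6*c^2 - 20*c - 1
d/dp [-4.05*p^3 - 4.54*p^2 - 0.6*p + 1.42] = -12.15*p^2 - 9.08*p - 0.6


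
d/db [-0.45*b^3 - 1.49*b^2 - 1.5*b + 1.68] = -1.35*b^2 - 2.98*b - 1.5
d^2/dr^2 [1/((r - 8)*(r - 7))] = 2*((r - 8)^2 + (r - 8)*(r - 7) + (r - 7)^2)/((r - 8)^3*(r - 7)^3)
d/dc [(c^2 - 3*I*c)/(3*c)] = 1/3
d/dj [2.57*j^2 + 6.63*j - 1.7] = 5.14*j + 6.63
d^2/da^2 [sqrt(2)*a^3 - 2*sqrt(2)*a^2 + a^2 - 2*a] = 6*sqrt(2)*a - 4*sqrt(2) + 2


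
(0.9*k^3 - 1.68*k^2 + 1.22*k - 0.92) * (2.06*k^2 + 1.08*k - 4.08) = 1.854*k^5 - 2.4888*k^4 - 2.9732*k^3 + 6.2768*k^2 - 5.9712*k + 3.7536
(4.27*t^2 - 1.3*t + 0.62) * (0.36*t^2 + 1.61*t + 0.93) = 1.5372*t^4 + 6.4067*t^3 + 2.1013*t^2 - 0.2108*t + 0.5766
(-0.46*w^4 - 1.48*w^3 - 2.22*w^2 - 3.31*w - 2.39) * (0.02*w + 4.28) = -0.0092*w^5 - 1.9984*w^4 - 6.3788*w^3 - 9.5678*w^2 - 14.2146*w - 10.2292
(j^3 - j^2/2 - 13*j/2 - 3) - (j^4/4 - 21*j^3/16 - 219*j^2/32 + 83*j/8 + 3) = -j^4/4 + 37*j^3/16 + 203*j^2/32 - 135*j/8 - 6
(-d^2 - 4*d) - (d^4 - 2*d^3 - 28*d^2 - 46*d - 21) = -d^4 + 2*d^3 + 27*d^2 + 42*d + 21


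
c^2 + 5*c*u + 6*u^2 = (c + 2*u)*(c + 3*u)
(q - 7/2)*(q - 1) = q^2 - 9*q/2 + 7/2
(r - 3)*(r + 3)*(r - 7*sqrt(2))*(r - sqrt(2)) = r^4 - 8*sqrt(2)*r^3 + 5*r^2 + 72*sqrt(2)*r - 126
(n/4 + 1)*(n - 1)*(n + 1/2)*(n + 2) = n^4/4 + 11*n^3/8 + 9*n^2/8 - 7*n/4 - 1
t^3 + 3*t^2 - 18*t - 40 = (t - 4)*(t + 2)*(t + 5)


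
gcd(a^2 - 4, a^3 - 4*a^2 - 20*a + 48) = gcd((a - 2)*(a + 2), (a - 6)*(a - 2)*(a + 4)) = a - 2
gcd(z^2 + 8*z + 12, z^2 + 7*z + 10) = z + 2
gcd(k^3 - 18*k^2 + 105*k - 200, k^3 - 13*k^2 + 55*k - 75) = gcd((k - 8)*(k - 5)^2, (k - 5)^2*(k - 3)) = k^2 - 10*k + 25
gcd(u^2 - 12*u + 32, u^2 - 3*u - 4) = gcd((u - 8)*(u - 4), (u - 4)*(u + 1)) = u - 4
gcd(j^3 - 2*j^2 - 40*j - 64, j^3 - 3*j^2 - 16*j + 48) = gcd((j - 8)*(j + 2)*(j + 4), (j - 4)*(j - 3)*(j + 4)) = j + 4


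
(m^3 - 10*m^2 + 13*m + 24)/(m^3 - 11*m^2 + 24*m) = (m + 1)/m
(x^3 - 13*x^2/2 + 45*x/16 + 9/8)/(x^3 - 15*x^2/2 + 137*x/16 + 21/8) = (4*x - 3)/(4*x - 7)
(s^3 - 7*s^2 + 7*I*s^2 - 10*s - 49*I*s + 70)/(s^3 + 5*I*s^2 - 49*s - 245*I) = (s + 2*I)/(s + 7)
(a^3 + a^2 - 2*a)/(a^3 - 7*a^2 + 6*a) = (a + 2)/(a - 6)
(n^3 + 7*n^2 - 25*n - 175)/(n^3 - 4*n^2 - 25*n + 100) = (n + 7)/(n - 4)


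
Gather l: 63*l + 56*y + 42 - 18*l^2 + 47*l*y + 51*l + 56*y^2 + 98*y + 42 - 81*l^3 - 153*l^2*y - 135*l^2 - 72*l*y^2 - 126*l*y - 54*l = -81*l^3 + l^2*(-153*y - 153) + l*(-72*y^2 - 79*y + 60) + 56*y^2 + 154*y + 84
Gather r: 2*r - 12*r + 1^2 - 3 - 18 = -10*r - 20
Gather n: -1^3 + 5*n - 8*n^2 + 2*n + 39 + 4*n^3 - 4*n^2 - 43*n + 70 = 4*n^3 - 12*n^2 - 36*n + 108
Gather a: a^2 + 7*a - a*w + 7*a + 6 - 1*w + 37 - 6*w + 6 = a^2 + a*(14 - w) - 7*w + 49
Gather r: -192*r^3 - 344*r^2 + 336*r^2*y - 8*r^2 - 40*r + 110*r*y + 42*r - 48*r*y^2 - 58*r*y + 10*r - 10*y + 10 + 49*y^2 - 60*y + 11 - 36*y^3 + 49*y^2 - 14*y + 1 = -192*r^3 + r^2*(336*y - 352) + r*(-48*y^2 + 52*y + 12) - 36*y^3 + 98*y^2 - 84*y + 22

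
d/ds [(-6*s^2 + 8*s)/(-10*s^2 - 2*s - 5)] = 4*(23*s^2 + 15*s - 10)/(100*s^4 + 40*s^3 + 104*s^2 + 20*s + 25)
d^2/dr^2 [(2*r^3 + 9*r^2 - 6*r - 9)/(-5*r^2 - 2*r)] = 2*(232*r^3 + 675*r^2 + 270*r + 36)/(r^3*(125*r^3 + 150*r^2 + 60*r + 8))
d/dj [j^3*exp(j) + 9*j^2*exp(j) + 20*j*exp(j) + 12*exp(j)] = (j^3 + 12*j^2 + 38*j + 32)*exp(j)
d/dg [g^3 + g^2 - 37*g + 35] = 3*g^2 + 2*g - 37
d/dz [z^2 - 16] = 2*z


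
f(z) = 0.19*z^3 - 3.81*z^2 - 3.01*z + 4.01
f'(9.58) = -23.70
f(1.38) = -6.90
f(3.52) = -45.51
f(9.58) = -207.44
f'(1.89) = -15.38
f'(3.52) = -22.77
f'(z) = 0.57*z^2 - 7.62*z - 3.01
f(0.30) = 2.77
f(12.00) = -252.43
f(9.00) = -193.18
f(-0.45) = 4.58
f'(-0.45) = 0.53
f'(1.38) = -12.44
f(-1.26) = 1.37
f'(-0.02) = -2.86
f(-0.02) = 4.07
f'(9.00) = -25.42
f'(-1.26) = 7.50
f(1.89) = -14.01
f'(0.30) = -5.24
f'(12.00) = -12.37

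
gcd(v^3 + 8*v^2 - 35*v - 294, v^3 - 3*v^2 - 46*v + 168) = v^2 + v - 42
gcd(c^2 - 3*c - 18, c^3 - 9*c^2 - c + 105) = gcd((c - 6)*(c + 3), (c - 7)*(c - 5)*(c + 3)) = c + 3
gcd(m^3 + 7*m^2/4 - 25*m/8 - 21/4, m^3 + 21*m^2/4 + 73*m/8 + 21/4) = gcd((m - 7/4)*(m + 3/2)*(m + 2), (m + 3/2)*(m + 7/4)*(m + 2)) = m^2 + 7*m/2 + 3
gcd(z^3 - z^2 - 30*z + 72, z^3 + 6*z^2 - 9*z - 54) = z^2 + 3*z - 18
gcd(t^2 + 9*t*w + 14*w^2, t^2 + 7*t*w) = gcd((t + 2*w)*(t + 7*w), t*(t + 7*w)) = t + 7*w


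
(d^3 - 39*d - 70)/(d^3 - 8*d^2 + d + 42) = (d + 5)/(d - 3)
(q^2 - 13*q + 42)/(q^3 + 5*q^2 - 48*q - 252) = (q - 6)/(q^2 + 12*q + 36)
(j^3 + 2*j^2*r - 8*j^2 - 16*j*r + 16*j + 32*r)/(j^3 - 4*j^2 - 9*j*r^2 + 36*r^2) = (-j^2 - 2*j*r + 4*j + 8*r)/(-j^2 + 9*r^2)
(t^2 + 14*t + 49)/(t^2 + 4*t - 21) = (t + 7)/(t - 3)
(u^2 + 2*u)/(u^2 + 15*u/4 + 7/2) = 4*u/(4*u + 7)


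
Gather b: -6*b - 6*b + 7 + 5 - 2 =10 - 12*b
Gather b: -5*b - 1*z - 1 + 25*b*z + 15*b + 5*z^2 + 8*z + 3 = b*(25*z + 10) + 5*z^2 + 7*z + 2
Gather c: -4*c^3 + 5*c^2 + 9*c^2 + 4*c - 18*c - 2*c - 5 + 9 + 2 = -4*c^3 + 14*c^2 - 16*c + 6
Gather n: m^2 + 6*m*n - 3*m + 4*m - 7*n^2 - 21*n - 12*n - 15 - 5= m^2 + m - 7*n^2 + n*(6*m - 33) - 20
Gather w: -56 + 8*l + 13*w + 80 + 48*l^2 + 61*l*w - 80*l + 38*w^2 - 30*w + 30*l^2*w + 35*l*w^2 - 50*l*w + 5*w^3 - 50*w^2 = 48*l^2 - 72*l + 5*w^3 + w^2*(35*l - 12) + w*(30*l^2 + 11*l - 17) + 24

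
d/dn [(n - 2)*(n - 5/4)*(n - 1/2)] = 3*n^2 - 15*n/2 + 33/8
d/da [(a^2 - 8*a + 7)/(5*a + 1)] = (5*a^2 + 2*a - 43)/(25*a^2 + 10*a + 1)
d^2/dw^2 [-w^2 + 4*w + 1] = -2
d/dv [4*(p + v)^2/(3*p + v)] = 4*(5*p^2 + 6*p*v + v^2)/(9*p^2 + 6*p*v + v^2)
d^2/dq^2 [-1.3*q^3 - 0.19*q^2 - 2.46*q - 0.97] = -7.8*q - 0.38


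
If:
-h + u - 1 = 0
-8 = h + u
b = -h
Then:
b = 9/2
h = -9/2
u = -7/2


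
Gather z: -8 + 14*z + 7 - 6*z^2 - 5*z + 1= -6*z^2 + 9*z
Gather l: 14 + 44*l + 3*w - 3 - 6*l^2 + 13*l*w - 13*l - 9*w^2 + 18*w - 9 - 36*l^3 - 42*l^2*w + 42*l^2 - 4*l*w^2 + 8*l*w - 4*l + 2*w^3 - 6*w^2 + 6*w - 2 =-36*l^3 + l^2*(36 - 42*w) + l*(-4*w^2 + 21*w + 27) + 2*w^3 - 15*w^2 + 27*w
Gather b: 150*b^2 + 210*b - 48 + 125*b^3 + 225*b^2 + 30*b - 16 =125*b^3 + 375*b^2 + 240*b - 64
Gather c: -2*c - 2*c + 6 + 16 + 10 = 32 - 4*c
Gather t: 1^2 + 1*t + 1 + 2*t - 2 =3*t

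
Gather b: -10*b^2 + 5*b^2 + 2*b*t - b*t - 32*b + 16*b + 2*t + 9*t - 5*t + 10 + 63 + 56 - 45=-5*b^2 + b*(t - 16) + 6*t + 84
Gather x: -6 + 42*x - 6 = 42*x - 12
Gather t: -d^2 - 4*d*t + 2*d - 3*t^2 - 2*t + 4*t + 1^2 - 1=-d^2 + 2*d - 3*t^2 + t*(2 - 4*d)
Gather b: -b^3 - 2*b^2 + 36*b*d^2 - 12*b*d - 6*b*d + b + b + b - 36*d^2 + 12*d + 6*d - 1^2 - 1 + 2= -b^3 - 2*b^2 + b*(36*d^2 - 18*d + 3) - 36*d^2 + 18*d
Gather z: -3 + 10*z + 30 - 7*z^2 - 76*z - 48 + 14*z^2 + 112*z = 7*z^2 + 46*z - 21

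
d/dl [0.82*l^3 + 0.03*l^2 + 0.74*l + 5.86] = 2.46*l^2 + 0.06*l + 0.74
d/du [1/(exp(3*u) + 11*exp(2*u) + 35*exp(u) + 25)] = (-3*exp(2*u) - 22*exp(u) - 35)*exp(u)/(exp(3*u) + 11*exp(2*u) + 35*exp(u) + 25)^2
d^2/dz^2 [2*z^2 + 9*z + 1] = 4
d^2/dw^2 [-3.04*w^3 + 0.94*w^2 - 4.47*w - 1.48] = 1.88 - 18.24*w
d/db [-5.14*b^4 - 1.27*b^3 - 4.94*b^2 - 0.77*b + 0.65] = -20.56*b^3 - 3.81*b^2 - 9.88*b - 0.77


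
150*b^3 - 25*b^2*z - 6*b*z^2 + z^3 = (-6*b + z)*(-5*b + z)*(5*b + z)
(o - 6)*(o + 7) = o^2 + o - 42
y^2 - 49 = (y - 7)*(y + 7)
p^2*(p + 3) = p^3 + 3*p^2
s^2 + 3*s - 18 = (s - 3)*(s + 6)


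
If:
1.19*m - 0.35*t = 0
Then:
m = 0.294117647058824*t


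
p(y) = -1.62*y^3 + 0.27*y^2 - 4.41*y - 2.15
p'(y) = -4.86*y^2 + 0.54*y - 4.41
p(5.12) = -235.08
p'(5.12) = -129.05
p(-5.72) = 335.09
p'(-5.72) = -166.51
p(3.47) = -81.89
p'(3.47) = -61.05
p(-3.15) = 65.06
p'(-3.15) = -54.33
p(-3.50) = 86.05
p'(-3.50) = -65.84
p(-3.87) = 112.86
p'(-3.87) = -79.29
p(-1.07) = 4.86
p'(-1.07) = -10.55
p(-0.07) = -1.84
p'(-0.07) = -4.47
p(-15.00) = 5592.25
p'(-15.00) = -1106.01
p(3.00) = -56.69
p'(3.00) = -46.53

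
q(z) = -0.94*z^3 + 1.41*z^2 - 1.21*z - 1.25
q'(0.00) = -1.21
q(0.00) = -1.25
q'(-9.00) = -255.01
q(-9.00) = 809.11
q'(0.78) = -0.73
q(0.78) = -1.78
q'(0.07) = -1.03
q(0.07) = -1.33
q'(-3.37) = -42.74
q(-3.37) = 54.82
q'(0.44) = -0.52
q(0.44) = -1.59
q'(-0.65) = -4.23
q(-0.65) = 0.39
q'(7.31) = -131.29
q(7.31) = -301.93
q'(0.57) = -0.52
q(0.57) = -1.66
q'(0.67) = -0.59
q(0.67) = -1.71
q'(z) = -2.82*z^2 + 2.82*z - 1.21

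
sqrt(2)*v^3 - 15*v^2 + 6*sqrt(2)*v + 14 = (v - 7*sqrt(2))*(v - sqrt(2))*(sqrt(2)*v + 1)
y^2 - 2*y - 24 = (y - 6)*(y + 4)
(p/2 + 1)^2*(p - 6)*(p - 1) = p^4/4 - 3*p^3/4 - 9*p^2/2 - p + 6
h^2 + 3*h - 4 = (h - 1)*(h + 4)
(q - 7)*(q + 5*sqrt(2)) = q^2 - 7*q + 5*sqrt(2)*q - 35*sqrt(2)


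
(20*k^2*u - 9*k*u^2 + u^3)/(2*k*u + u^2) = (20*k^2 - 9*k*u + u^2)/(2*k + u)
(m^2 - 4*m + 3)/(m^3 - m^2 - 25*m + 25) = (m - 3)/(m^2 - 25)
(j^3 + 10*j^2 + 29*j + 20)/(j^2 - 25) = (j^2 + 5*j + 4)/(j - 5)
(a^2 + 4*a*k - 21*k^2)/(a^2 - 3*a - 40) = (-a^2 - 4*a*k + 21*k^2)/(-a^2 + 3*a + 40)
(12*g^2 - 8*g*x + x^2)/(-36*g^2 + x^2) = (-2*g + x)/(6*g + x)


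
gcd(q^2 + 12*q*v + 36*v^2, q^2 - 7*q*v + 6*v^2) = 1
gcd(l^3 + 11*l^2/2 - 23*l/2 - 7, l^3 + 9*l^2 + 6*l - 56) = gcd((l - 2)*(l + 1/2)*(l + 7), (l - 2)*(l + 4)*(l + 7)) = l^2 + 5*l - 14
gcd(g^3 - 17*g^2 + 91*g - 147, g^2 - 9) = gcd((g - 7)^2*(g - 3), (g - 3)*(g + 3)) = g - 3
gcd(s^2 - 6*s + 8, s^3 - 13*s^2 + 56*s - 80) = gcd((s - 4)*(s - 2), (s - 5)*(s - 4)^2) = s - 4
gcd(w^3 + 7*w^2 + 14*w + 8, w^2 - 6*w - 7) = w + 1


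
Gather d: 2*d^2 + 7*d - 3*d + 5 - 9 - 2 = 2*d^2 + 4*d - 6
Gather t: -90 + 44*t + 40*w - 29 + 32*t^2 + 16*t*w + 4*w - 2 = 32*t^2 + t*(16*w + 44) + 44*w - 121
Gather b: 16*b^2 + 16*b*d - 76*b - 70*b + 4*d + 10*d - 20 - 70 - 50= 16*b^2 + b*(16*d - 146) + 14*d - 140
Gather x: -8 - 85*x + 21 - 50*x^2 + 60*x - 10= -50*x^2 - 25*x + 3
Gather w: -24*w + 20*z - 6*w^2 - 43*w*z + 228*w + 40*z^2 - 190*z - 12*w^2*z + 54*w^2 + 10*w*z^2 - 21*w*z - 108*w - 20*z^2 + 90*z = w^2*(48 - 12*z) + w*(10*z^2 - 64*z + 96) + 20*z^2 - 80*z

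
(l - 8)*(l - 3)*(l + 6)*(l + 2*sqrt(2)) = l^4 - 5*l^3 + 2*sqrt(2)*l^3 - 42*l^2 - 10*sqrt(2)*l^2 - 84*sqrt(2)*l + 144*l + 288*sqrt(2)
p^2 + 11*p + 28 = (p + 4)*(p + 7)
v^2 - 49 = (v - 7)*(v + 7)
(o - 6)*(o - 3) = o^2 - 9*o + 18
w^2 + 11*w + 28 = (w + 4)*(w + 7)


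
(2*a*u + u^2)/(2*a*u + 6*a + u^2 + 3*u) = u/(u + 3)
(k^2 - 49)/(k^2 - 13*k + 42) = (k + 7)/(k - 6)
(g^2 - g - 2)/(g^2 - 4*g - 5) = (g - 2)/(g - 5)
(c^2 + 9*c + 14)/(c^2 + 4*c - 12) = (c^2 + 9*c + 14)/(c^2 + 4*c - 12)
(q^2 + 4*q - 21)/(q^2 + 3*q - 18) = (q + 7)/(q + 6)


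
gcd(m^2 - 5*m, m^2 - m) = m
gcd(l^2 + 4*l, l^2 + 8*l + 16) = l + 4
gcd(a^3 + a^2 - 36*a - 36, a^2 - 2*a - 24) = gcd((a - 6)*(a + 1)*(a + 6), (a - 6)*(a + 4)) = a - 6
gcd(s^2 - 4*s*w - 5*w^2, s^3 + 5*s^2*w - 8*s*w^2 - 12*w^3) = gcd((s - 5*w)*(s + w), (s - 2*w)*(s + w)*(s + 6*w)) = s + w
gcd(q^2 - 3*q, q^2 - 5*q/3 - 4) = q - 3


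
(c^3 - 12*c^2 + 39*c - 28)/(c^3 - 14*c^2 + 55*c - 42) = (c - 4)/(c - 6)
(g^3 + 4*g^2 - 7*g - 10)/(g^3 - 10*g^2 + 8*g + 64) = (g^3 + 4*g^2 - 7*g - 10)/(g^3 - 10*g^2 + 8*g + 64)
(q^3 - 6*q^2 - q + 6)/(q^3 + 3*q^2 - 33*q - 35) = (q^2 - 7*q + 6)/(q^2 + 2*q - 35)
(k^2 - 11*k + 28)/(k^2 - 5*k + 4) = (k - 7)/(k - 1)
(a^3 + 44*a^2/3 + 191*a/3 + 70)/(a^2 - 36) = (3*a^2 + 26*a + 35)/(3*(a - 6))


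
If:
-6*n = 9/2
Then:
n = -3/4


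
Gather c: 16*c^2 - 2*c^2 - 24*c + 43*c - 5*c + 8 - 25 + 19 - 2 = 14*c^2 + 14*c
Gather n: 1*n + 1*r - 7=n + r - 7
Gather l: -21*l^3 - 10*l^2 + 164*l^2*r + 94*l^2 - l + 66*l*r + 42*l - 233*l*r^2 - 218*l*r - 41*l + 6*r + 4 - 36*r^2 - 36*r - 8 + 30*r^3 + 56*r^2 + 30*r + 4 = -21*l^3 + l^2*(164*r + 84) + l*(-233*r^2 - 152*r) + 30*r^3 + 20*r^2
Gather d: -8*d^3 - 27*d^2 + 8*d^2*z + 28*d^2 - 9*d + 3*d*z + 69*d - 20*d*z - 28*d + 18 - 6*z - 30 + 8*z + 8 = -8*d^3 + d^2*(8*z + 1) + d*(32 - 17*z) + 2*z - 4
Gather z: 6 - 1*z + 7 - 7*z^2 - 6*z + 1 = -7*z^2 - 7*z + 14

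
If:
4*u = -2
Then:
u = -1/2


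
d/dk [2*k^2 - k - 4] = 4*k - 1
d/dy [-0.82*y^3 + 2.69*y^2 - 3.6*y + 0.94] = -2.46*y^2 + 5.38*y - 3.6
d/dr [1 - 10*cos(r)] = 10*sin(r)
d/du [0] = 0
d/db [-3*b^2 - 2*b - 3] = -6*b - 2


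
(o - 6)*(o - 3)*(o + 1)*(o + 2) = o^4 - 6*o^3 - 7*o^2 + 36*o + 36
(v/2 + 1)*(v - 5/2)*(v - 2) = v^3/2 - 5*v^2/4 - 2*v + 5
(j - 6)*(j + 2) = j^2 - 4*j - 12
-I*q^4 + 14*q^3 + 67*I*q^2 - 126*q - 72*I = (q + 3*I)*(q + 4*I)*(q + 6*I)*(-I*q + 1)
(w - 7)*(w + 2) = w^2 - 5*w - 14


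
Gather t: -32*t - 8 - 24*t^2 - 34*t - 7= -24*t^2 - 66*t - 15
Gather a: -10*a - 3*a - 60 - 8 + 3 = -13*a - 65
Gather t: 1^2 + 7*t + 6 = 7*t + 7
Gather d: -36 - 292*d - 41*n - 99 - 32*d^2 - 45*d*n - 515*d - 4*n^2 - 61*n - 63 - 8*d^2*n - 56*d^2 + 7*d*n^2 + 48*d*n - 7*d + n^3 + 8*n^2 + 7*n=d^2*(-8*n - 88) + d*(7*n^2 + 3*n - 814) + n^3 + 4*n^2 - 95*n - 198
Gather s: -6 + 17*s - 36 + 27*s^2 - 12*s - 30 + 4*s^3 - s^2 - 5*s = 4*s^3 + 26*s^2 - 72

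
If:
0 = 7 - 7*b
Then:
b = 1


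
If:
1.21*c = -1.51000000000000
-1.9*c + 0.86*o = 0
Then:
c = -1.25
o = -2.76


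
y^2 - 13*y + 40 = (y - 8)*(y - 5)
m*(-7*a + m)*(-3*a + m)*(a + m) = 21*a^3*m + 11*a^2*m^2 - 9*a*m^3 + m^4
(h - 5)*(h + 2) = h^2 - 3*h - 10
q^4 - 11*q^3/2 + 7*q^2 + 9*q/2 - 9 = (q - 3)*(q - 2)*(q - 3/2)*(q + 1)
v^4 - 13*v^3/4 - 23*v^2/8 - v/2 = v*(v - 4)*(v + 1/4)*(v + 1/2)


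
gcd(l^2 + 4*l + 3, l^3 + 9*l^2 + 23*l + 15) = l^2 + 4*l + 3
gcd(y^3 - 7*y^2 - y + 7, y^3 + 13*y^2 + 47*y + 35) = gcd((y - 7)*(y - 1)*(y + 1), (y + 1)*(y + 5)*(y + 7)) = y + 1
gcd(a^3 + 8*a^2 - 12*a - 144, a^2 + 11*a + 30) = a + 6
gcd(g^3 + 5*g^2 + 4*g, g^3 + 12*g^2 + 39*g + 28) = g^2 + 5*g + 4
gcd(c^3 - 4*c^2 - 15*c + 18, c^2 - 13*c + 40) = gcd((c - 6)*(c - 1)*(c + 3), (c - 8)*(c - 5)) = 1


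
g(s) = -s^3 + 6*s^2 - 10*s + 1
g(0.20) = -0.77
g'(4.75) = -20.69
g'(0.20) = -7.72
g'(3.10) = -1.63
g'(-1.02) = -25.36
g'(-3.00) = -73.00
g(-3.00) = 112.00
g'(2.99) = -0.94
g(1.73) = -3.52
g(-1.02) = 18.50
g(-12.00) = 2713.00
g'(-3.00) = -73.00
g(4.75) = -18.30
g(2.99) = -1.99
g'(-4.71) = -133.07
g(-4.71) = 285.69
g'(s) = -3*s^2 + 12*s - 10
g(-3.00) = 112.00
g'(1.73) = 1.78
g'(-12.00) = -586.00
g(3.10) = -2.13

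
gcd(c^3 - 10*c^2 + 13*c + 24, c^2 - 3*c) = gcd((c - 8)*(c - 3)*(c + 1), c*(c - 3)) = c - 3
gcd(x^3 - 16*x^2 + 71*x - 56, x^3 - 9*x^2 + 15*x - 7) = x^2 - 8*x + 7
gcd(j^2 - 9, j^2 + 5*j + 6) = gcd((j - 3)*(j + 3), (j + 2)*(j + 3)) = j + 3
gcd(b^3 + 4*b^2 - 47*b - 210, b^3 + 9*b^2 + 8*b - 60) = b^2 + 11*b + 30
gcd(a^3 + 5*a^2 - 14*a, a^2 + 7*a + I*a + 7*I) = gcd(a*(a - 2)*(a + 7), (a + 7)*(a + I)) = a + 7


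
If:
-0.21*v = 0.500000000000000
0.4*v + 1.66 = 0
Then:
No Solution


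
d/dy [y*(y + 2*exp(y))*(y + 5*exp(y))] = 7*y^2*exp(y) + 3*y^2 + 20*y*exp(2*y) + 14*y*exp(y) + 10*exp(2*y)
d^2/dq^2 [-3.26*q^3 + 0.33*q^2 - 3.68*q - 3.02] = 0.66 - 19.56*q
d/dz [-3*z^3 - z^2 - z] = -9*z^2 - 2*z - 1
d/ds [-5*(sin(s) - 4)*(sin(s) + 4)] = -5*sin(2*s)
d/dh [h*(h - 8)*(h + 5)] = 3*h^2 - 6*h - 40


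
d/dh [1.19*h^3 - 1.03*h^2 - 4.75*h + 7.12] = 3.57*h^2 - 2.06*h - 4.75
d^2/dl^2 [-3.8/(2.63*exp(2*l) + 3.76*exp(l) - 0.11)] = (-3.8*(5.26*exp(l) + 3.76)*(10.52*exp(l) + 7.52)*exp(l) + (39.976*exp(l) + 14.288)*(2.63*exp(2*l) + 3.76*exp(l) - 0.11))*exp(l)/(2.63*exp(2*l) + 3.76*exp(l) - 0.11)^3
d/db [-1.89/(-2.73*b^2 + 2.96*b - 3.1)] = (5.5944 - 10.3194*b)/(2.73*b^2 - 2.96*b + 3.1)^2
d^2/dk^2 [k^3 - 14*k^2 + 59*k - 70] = 6*k - 28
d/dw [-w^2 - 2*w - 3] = -2*w - 2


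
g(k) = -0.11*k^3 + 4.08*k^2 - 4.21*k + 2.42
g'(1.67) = 8.50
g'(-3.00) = -31.66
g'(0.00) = -4.21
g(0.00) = 2.42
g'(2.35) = 13.14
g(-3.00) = 54.74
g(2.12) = 10.78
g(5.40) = 81.34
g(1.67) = 6.26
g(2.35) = 13.63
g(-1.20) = 13.54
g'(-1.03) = -12.96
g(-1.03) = 11.20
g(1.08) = 2.49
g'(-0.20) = -5.86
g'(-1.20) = -14.48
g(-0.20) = 3.43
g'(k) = -0.33*k^2 + 8.16*k - 4.21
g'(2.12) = 11.61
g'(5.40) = 30.23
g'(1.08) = 4.22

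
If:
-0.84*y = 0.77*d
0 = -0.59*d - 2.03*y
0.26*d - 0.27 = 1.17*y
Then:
No Solution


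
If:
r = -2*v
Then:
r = -2*v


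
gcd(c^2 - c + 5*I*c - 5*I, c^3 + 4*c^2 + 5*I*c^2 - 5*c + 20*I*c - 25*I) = c^2 + c*(-1 + 5*I) - 5*I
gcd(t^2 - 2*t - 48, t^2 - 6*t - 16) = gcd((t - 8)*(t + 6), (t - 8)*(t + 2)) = t - 8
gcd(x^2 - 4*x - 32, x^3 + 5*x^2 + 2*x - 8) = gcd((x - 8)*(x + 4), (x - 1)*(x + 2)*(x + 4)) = x + 4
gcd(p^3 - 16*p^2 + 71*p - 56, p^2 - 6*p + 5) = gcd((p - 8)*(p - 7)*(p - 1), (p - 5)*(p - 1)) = p - 1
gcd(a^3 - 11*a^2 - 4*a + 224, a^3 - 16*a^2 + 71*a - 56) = a^2 - 15*a + 56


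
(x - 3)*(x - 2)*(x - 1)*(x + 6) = x^4 - 25*x^2 + 60*x - 36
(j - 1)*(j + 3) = j^2 + 2*j - 3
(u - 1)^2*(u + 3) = u^3 + u^2 - 5*u + 3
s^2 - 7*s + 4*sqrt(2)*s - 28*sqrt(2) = (s - 7)*(s + 4*sqrt(2))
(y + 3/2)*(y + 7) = y^2 + 17*y/2 + 21/2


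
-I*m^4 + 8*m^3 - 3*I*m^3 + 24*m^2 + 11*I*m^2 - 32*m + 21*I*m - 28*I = (m + 4)*(m + I)*(m + 7*I)*(-I*m + I)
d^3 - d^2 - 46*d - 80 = (d - 8)*(d + 2)*(d + 5)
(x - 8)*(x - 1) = x^2 - 9*x + 8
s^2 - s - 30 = (s - 6)*(s + 5)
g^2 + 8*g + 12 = (g + 2)*(g + 6)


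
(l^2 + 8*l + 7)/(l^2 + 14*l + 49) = (l + 1)/(l + 7)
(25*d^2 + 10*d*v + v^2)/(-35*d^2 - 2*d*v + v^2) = (5*d + v)/(-7*d + v)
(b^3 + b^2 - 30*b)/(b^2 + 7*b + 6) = b*(b - 5)/(b + 1)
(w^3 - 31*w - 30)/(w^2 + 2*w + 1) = (w^2 - w - 30)/(w + 1)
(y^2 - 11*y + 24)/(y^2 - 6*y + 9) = (y - 8)/(y - 3)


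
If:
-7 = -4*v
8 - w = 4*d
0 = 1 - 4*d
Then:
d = 1/4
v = 7/4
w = 7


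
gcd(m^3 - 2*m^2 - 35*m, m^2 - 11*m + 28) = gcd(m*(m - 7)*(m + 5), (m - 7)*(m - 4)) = m - 7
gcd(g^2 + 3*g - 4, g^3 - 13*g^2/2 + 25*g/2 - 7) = g - 1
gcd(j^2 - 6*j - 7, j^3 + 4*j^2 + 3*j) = j + 1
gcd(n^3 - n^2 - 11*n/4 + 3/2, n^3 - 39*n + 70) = n - 2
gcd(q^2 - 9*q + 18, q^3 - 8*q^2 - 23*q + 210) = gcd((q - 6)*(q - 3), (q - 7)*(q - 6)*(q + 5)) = q - 6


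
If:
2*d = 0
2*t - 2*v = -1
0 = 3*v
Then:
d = 0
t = -1/2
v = 0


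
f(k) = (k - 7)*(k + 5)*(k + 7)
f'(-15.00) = 476.00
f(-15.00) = -1760.00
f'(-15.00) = 476.00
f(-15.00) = -1760.00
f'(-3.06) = -51.51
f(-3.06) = -76.89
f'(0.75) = -39.81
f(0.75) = -278.52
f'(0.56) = -42.46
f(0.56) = -270.70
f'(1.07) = -34.87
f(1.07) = -290.48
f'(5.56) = 99.34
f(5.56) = -190.99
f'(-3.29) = -49.43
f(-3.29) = -65.28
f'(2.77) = 1.72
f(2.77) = -321.11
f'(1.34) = -30.21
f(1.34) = -299.28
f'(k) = (k - 7)*(k + 5) + (k - 7)*(k + 7) + (k + 5)*(k + 7)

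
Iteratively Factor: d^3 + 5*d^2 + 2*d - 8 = (d + 4)*(d^2 + d - 2) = (d + 2)*(d + 4)*(d - 1)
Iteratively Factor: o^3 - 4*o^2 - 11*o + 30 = (o - 5)*(o^2 + o - 6) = (o - 5)*(o - 2)*(o + 3)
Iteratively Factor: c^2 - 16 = (c + 4)*(c - 4)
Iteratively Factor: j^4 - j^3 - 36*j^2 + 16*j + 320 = (j - 4)*(j^3 + 3*j^2 - 24*j - 80) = (j - 5)*(j - 4)*(j^2 + 8*j + 16) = (j - 5)*(j - 4)*(j + 4)*(j + 4)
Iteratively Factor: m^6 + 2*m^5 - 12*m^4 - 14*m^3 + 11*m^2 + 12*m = (m - 3)*(m^5 + 5*m^4 + 3*m^3 - 5*m^2 - 4*m) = m*(m - 3)*(m^4 + 5*m^3 + 3*m^2 - 5*m - 4) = m*(m - 3)*(m + 4)*(m^3 + m^2 - m - 1) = m*(m - 3)*(m + 1)*(m + 4)*(m^2 - 1) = m*(m - 3)*(m + 1)^2*(m + 4)*(m - 1)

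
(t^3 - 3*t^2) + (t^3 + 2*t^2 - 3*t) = 2*t^3 - t^2 - 3*t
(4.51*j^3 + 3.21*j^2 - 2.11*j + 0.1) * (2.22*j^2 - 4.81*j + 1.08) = 10.0122*j^5 - 14.5669*j^4 - 15.2535*j^3 + 13.8379*j^2 - 2.7598*j + 0.108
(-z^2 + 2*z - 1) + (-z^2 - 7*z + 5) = -2*z^2 - 5*z + 4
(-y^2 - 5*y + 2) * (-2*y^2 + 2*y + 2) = 2*y^4 + 8*y^3 - 16*y^2 - 6*y + 4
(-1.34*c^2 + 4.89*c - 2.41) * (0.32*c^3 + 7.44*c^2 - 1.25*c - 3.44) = -0.4288*c^5 - 8.4048*c^4 + 37.2854*c^3 - 19.4333*c^2 - 13.8091*c + 8.2904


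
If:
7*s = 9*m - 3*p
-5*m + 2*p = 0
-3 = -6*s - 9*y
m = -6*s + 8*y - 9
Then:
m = -133/72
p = -665/144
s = -19/48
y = 43/72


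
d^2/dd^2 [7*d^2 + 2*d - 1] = 14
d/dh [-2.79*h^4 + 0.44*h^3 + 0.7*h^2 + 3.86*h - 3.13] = -11.16*h^3 + 1.32*h^2 + 1.4*h + 3.86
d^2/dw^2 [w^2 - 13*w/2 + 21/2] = 2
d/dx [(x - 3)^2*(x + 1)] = (x - 3)*(3*x - 1)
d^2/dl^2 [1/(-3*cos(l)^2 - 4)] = 6*(6*sin(l)^4 + 5*sin(l)^2 - 7)/(3*cos(l)^2 + 4)^3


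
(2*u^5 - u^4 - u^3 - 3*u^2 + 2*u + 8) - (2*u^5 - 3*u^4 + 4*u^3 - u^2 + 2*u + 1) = 2*u^4 - 5*u^3 - 2*u^2 + 7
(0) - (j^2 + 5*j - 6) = -j^2 - 5*j + 6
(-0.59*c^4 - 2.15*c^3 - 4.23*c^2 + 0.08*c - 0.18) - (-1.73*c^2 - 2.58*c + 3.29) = -0.59*c^4 - 2.15*c^3 - 2.5*c^2 + 2.66*c - 3.47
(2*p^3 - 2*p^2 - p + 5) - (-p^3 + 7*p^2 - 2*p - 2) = 3*p^3 - 9*p^2 + p + 7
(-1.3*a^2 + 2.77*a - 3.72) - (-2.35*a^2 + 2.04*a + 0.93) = 1.05*a^2 + 0.73*a - 4.65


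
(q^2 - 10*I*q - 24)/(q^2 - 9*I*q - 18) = (q - 4*I)/(q - 3*I)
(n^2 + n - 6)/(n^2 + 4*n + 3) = (n - 2)/(n + 1)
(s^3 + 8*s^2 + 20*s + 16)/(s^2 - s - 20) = (s^2 + 4*s + 4)/(s - 5)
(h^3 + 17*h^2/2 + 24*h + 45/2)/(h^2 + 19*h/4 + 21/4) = 2*(2*h^2 + 11*h + 15)/(4*h + 7)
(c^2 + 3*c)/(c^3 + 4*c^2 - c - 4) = c*(c + 3)/(c^3 + 4*c^2 - c - 4)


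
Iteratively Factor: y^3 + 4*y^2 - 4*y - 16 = (y - 2)*(y^2 + 6*y + 8) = (y - 2)*(y + 2)*(y + 4)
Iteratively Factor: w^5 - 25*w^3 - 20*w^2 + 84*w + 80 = (w + 2)*(w^4 - 2*w^3 - 21*w^2 + 22*w + 40) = (w + 1)*(w + 2)*(w^3 - 3*w^2 - 18*w + 40) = (w + 1)*(w + 2)*(w + 4)*(w^2 - 7*w + 10) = (w - 2)*(w + 1)*(w + 2)*(w + 4)*(w - 5)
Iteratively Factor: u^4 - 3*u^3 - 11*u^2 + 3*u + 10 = (u - 5)*(u^3 + 2*u^2 - u - 2) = (u - 5)*(u + 1)*(u^2 + u - 2) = (u - 5)*(u - 1)*(u + 1)*(u + 2)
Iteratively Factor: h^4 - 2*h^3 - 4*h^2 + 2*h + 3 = (h + 1)*(h^3 - 3*h^2 - h + 3) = (h - 3)*(h + 1)*(h^2 - 1) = (h - 3)*(h + 1)^2*(h - 1)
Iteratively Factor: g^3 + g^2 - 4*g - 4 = (g + 1)*(g^2 - 4) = (g + 1)*(g + 2)*(g - 2)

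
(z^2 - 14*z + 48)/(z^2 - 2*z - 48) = (z - 6)/(z + 6)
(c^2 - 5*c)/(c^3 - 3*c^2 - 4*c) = (5 - c)/(-c^2 + 3*c + 4)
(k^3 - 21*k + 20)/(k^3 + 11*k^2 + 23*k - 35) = (k - 4)/(k + 7)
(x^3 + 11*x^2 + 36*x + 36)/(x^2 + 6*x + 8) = (x^2 + 9*x + 18)/(x + 4)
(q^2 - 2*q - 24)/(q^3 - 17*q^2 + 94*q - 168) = (q + 4)/(q^2 - 11*q + 28)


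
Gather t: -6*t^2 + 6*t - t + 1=-6*t^2 + 5*t + 1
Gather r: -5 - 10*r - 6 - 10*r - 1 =-20*r - 12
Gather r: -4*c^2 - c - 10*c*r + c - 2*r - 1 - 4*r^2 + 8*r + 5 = -4*c^2 - 4*r^2 + r*(6 - 10*c) + 4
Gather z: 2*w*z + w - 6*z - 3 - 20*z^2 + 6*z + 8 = 2*w*z + w - 20*z^2 + 5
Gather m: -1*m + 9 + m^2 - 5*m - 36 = m^2 - 6*m - 27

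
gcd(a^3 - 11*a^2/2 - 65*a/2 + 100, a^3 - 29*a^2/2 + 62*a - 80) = a^2 - 21*a/2 + 20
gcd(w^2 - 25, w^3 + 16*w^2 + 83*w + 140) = w + 5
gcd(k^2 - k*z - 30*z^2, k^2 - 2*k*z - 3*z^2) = 1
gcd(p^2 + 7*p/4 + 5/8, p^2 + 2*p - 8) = 1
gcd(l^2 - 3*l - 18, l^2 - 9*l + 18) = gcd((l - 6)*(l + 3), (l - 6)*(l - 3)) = l - 6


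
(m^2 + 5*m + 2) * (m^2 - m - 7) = m^4 + 4*m^3 - 10*m^2 - 37*m - 14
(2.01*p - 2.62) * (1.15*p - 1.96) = 2.3115*p^2 - 6.9526*p + 5.1352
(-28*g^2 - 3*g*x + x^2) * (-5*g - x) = 140*g^3 + 43*g^2*x - 2*g*x^2 - x^3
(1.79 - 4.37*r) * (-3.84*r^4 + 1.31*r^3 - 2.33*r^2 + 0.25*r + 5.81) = 16.7808*r^5 - 12.5983*r^4 + 12.527*r^3 - 5.2632*r^2 - 24.9422*r + 10.3999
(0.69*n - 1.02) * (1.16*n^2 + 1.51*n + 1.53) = 0.8004*n^3 - 0.1413*n^2 - 0.4845*n - 1.5606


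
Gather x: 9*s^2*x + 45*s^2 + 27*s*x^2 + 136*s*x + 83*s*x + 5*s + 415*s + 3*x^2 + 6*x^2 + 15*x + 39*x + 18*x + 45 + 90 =45*s^2 + 420*s + x^2*(27*s + 9) + x*(9*s^2 + 219*s + 72) + 135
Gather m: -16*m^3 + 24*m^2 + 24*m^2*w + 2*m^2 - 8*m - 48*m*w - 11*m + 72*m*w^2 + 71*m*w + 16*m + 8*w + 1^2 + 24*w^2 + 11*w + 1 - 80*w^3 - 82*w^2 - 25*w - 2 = -16*m^3 + m^2*(24*w + 26) + m*(72*w^2 + 23*w - 3) - 80*w^3 - 58*w^2 - 6*w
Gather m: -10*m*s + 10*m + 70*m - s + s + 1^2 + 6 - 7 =m*(80 - 10*s)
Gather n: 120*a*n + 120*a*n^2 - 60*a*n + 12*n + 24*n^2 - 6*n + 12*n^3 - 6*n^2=12*n^3 + n^2*(120*a + 18) + n*(60*a + 6)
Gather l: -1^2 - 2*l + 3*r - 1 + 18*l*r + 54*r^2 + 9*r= l*(18*r - 2) + 54*r^2 + 12*r - 2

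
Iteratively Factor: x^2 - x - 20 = (x - 5)*(x + 4)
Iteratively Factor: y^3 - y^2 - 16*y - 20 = (y + 2)*(y^2 - 3*y - 10) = (y - 5)*(y + 2)*(y + 2)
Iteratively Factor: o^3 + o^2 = (o + 1)*(o^2) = o*(o + 1)*(o)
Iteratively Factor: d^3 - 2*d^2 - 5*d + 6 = (d - 1)*(d^2 - d - 6) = (d - 3)*(d - 1)*(d + 2)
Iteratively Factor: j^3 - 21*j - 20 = (j + 4)*(j^2 - 4*j - 5) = (j - 5)*(j + 4)*(j + 1)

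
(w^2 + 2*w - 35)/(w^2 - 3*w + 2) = (w^2 + 2*w - 35)/(w^2 - 3*w + 2)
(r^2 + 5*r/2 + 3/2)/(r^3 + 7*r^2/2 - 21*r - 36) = (r + 1)/(r^2 + 2*r - 24)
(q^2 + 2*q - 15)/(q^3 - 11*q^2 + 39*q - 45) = (q + 5)/(q^2 - 8*q + 15)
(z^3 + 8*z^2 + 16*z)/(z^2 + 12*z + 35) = z*(z^2 + 8*z + 16)/(z^2 + 12*z + 35)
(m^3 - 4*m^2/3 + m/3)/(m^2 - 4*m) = (3*m^2 - 4*m + 1)/(3*(m - 4))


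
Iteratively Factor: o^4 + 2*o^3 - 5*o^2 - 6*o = (o - 2)*(o^3 + 4*o^2 + 3*o) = (o - 2)*(o + 1)*(o^2 + 3*o) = o*(o - 2)*(o + 1)*(o + 3)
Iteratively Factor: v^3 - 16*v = (v)*(v^2 - 16) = v*(v + 4)*(v - 4)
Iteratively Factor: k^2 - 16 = (k + 4)*(k - 4)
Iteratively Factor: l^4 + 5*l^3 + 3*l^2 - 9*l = (l + 3)*(l^3 + 2*l^2 - 3*l) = (l + 3)^2*(l^2 - l) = l*(l + 3)^2*(l - 1)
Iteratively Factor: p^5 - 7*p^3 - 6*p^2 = (p + 1)*(p^4 - p^3 - 6*p^2) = p*(p + 1)*(p^3 - p^2 - 6*p) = p*(p + 1)*(p + 2)*(p^2 - 3*p) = p^2*(p + 1)*(p + 2)*(p - 3)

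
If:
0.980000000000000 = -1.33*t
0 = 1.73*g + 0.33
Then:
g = -0.19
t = -0.74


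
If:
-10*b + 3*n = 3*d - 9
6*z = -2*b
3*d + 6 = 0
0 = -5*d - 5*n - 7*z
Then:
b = 105/43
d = -2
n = 135/43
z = -35/43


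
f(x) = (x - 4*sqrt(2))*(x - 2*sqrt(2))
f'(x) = 2*x - 6*sqrt(2)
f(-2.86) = 48.45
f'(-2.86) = -14.21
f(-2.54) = 44.00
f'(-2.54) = -13.57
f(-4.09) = 67.43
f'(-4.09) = -16.67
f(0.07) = 15.41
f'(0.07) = -8.35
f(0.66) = 10.84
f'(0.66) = -7.17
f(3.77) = -1.78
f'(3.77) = -0.95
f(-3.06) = 51.33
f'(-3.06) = -14.61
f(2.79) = 0.11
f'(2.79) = -2.91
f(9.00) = 20.63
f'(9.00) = 9.51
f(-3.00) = 50.46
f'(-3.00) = -14.49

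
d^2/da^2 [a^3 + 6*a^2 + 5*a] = 6*a + 12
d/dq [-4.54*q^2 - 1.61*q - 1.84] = -9.08*q - 1.61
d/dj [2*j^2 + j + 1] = 4*j + 1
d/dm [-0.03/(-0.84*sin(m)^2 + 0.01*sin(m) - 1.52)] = (0.0003 - 0.0504*sin(m))*cos(m)/(0.84*sin(m)^2 - 0.01*sin(m) + 1.52)^2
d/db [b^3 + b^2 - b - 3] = 3*b^2 + 2*b - 1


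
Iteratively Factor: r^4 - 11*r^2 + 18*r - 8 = (r - 1)*(r^3 + r^2 - 10*r + 8) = (r - 1)^2*(r^2 + 2*r - 8) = (r - 1)^2*(r + 4)*(r - 2)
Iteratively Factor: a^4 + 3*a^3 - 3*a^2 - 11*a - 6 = (a - 2)*(a^3 + 5*a^2 + 7*a + 3) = (a - 2)*(a + 1)*(a^2 + 4*a + 3) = (a - 2)*(a + 1)*(a + 3)*(a + 1)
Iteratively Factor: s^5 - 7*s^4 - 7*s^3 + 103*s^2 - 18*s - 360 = (s - 4)*(s^4 - 3*s^3 - 19*s^2 + 27*s + 90) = (s - 4)*(s - 3)*(s^3 - 19*s - 30) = (s - 5)*(s - 4)*(s - 3)*(s^2 + 5*s + 6) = (s - 5)*(s - 4)*(s - 3)*(s + 3)*(s + 2)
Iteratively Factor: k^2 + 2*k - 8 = (k - 2)*(k + 4)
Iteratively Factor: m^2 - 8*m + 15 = (m - 3)*(m - 5)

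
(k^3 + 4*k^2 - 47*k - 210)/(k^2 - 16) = (k^3 + 4*k^2 - 47*k - 210)/(k^2 - 16)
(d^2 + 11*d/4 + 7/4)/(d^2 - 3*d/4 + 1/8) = 2*(4*d^2 + 11*d + 7)/(8*d^2 - 6*d + 1)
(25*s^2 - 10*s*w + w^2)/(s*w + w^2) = (25*s^2 - 10*s*w + w^2)/(w*(s + w))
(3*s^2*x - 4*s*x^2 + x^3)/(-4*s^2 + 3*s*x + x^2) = x*(-3*s + x)/(4*s + x)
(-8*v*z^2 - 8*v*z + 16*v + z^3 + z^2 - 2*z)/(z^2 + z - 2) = -8*v + z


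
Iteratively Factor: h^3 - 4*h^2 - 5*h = (h + 1)*(h^2 - 5*h) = h*(h + 1)*(h - 5)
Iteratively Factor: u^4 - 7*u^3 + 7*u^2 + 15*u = (u - 5)*(u^3 - 2*u^2 - 3*u) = (u - 5)*(u - 3)*(u^2 + u) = (u - 5)*(u - 3)*(u + 1)*(u)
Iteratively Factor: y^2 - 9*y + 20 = (y - 4)*(y - 5)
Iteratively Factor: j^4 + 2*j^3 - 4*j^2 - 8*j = (j)*(j^3 + 2*j^2 - 4*j - 8) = j*(j + 2)*(j^2 - 4) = j*(j - 2)*(j + 2)*(j + 2)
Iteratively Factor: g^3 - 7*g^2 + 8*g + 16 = (g - 4)*(g^2 - 3*g - 4) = (g - 4)*(g + 1)*(g - 4)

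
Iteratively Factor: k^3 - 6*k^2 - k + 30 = (k + 2)*(k^2 - 8*k + 15) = (k - 3)*(k + 2)*(k - 5)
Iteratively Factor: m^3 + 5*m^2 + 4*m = (m)*(m^2 + 5*m + 4) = m*(m + 4)*(m + 1)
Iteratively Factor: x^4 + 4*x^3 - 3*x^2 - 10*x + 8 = (x - 1)*(x^3 + 5*x^2 + 2*x - 8) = (x - 1)^2*(x^2 + 6*x + 8) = (x - 1)^2*(x + 2)*(x + 4)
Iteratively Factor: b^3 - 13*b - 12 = (b - 4)*(b^2 + 4*b + 3) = (b - 4)*(b + 3)*(b + 1)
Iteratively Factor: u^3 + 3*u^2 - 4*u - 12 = (u + 2)*(u^2 + u - 6) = (u + 2)*(u + 3)*(u - 2)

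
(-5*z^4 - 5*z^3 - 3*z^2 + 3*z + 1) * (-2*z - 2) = 10*z^5 + 20*z^4 + 16*z^3 - 8*z - 2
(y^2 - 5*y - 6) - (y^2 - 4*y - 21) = 15 - y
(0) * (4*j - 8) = 0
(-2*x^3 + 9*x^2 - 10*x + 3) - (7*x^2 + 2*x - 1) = -2*x^3 + 2*x^2 - 12*x + 4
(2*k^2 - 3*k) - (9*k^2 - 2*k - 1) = -7*k^2 - k + 1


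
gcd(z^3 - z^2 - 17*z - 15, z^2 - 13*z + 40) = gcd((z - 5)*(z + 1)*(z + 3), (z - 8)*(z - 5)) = z - 5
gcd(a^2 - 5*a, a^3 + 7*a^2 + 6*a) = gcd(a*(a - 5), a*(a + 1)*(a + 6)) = a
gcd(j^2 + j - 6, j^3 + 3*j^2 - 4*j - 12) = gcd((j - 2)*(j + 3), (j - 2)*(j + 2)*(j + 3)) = j^2 + j - 6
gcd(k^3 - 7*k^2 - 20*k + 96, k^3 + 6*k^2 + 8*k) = k + 4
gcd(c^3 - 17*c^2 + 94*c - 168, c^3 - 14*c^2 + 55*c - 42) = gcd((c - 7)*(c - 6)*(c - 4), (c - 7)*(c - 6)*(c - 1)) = c^2 - 13*c + 42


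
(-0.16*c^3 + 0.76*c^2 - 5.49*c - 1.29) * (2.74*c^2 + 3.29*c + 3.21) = -0.4384*c^5 + 1.556*c^4 - 13.0558*c^3 - 19.1571*c^2 - 21.867*c - 4.1409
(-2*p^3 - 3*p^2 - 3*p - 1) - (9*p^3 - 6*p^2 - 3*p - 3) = -11*p^3 + 3*p^2 + 2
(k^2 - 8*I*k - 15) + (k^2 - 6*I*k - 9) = 2*k^2 - 14*I*k - 24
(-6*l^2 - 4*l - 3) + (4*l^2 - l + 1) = -2*l^2 - 5*l - 2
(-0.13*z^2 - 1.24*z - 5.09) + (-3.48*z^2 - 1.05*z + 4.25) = -3.61*z^2 - 2.29*z - 0.84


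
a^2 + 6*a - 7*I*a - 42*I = (a + 6)*(a - 7*I)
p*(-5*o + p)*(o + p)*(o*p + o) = -5*o^3*p^2 - 5*o^3*p - 4*o^2*p^3 - 4*o^2*p^2 + o*p^4 + o*p^3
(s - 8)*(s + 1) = s^2 - 7*s - 8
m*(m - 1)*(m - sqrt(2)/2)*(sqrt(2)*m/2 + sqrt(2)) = sqrt(2)*m^4/2 - m^3/2 + sqrt(2)*m^3/2 - sqrt(2)*m^2 - m^2/2 + m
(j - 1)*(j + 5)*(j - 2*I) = j^3 + 4*j^2 - 2*I*j^2 - 5*j - 8*I*j + 10*I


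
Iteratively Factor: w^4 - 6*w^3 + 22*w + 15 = (w - 3)*(w^3 - 3*w^2 - 9*w - 5) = (w - 3)*(w + 1)*(w^2 - 4*w - 5) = (w - 5)*(w - 3)*(w + 1)*(w + 1)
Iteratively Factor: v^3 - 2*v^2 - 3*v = (v)*(v^2 - 2*v - 3) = v*(v - 3)*(v + 1)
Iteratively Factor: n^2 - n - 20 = (n + 4)*(n - 5)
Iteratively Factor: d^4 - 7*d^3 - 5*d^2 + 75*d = (d)*(d^3 - 7*d^2 - 5*d + 75) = d*(d - 5)*(d^2 - 2*d - 15) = d*(d - 5)*(d + 3)*(d - 5)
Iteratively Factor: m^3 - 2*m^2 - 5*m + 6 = (m + 2)*(m^2 - 4*m + 3) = (m - 1)*(m + 2)*(m - 3)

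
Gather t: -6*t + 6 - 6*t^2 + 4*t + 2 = -6*t^2 - 2*t + 8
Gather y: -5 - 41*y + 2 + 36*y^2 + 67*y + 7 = 36*y^2 + 26*y + 4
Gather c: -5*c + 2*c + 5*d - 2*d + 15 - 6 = -3*c + 3*d + 9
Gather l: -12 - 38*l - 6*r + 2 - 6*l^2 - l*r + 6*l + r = -6*l^2 + l*(-r - 32) - 5*r - 10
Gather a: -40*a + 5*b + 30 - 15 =-40*a + 5*b + 15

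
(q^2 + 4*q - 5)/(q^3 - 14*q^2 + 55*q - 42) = (q + 5)/(q^2 - 13*q + 42)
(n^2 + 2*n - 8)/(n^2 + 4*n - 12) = (n + 4)/(n + 6)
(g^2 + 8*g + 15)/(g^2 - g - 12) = (g + 5)/(g - 4)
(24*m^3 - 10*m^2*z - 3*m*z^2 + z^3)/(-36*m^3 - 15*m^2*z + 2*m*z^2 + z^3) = (-2*m + z)/(3*m + z)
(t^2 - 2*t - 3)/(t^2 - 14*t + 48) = (t^2 - 2*t - 3)/(t^2 - 14*t + 48)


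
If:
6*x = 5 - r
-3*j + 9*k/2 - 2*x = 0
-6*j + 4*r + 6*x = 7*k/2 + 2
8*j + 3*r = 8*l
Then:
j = 54/25 - 176*x/75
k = 36/25 - 28*x/25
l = 807/200 - 1379*x/300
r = 5 - 6*x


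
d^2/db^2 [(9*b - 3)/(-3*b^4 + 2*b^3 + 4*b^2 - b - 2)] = 6*(-(3*b - 1)*(12*b^3 - 6*b^2 - 8*b + 1)^2 + (36*b^3 - 18*b^2 - 24*b - 2*(3*b - 1)*(-9*b^2 + 3*b + 2) + 3)*(3*b^4 - 2*b^3 - 4*b^2 + b + 2))/(3*b^4 - 2*b^3 - 4*b^2 + b + 2)^3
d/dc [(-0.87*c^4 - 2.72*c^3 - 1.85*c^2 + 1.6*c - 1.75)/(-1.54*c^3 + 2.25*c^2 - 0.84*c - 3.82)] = (1.3398*c^6 - 3.915*c^5 - 6.7766*c^4 + 22.7912*c^3 + 21.0402*c^2 + 22.009*c - 7.582)/(2.3716*c^6 - 6.93*c^5 + 7.6497*c^4 + 7.9856*c^3 - 16.4844*c^2 + 6.4176*c + 14.5924)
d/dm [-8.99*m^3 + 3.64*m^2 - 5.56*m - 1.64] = -26.97*m^2 + 7.28*m - 5.56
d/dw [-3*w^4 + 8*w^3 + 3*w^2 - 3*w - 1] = -12*w^3 + 24*w^2 + 6*w - 3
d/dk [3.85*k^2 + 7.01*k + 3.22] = 7.7*k + 7.01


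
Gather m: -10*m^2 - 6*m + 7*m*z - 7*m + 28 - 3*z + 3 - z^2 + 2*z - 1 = -10*m^2 + m*(7*z - 13) - z^2 - z + 30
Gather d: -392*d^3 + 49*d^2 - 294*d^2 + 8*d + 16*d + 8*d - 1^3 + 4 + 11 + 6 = -392*d^3 - 245*d^2 + 32*d + 20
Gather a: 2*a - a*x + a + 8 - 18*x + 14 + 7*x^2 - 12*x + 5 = a*(3 - x) + 7*x^2 - 30*x + 27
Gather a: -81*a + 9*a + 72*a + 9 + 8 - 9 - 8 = 0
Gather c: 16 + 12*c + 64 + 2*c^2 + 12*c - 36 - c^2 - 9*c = c^2 + 15*c + 44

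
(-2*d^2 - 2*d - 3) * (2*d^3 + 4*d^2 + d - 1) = -4*d^5 - 12*d^4 - 16*d^3 - 12*d^2 - d + 3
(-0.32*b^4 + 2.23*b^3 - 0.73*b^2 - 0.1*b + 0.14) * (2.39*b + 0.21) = -0.7648*b^5 + 5.2625*b^4 - 1.2764*b^3 - 0.3923*b^2 + 0.3136*b + 0.0294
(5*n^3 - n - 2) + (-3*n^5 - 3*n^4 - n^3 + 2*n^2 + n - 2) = -3*n^5 - 3*n^4 + 4*n^3 + 2*n^2 - 4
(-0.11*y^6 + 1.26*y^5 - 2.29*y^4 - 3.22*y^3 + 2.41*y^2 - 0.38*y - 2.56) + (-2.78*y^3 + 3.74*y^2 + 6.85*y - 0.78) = -0.11*y^6 + 1.26*y^5 - 2.29*y^4 - 6.0*y^3 + 6.15*y^2 + 6.47*y - 3.34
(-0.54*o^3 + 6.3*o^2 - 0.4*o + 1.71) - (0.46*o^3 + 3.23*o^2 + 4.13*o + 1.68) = -1.0*o^3 + 3.07*o^2 - 4.53*o + 0.03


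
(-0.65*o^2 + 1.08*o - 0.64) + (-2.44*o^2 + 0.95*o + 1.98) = -3.09*o^2 + 2.03*o + 1.34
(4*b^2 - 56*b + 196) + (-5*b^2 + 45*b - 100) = -b^2 - 11*b + 96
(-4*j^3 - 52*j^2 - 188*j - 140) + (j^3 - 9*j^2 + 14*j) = -3*j^3 - 61*j^2 - 174*j - 140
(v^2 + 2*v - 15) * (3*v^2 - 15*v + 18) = 3*v^4 - 9*v^3 - 57*v^2 + 261*v - 270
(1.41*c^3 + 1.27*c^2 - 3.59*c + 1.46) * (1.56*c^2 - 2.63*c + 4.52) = 2.1996*c^5 - 1.7271*c^4 - 2.5673*c^3 + 17.4597*c^2 - 20.0666*c + 6.5992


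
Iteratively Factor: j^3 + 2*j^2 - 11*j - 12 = (j - 3)*(j^2 + 5*j + 4) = (j - 3)*(j + 4)*(j + 1)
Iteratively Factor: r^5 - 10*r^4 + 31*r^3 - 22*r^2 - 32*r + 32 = (r - 4)*(r^4 - 6*r^3 + 7*r^2 + 6*r - 8) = (r - 4)*(r + 1)*(r^3 - 7*r^2 + 14*r - 8) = (r - 4)^2*(r + 1)*(r^2 - 3*r + 2) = (r - 4)^2*(r - 2)*(r + 1)*(r - 1)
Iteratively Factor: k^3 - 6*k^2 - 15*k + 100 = (k + 4)*(k^2 - 10*k + 25) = (k - 5)*(k + 4)*(k - 5)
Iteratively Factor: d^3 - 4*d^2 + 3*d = (d - 3)*(d^2 - d) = d*(d - 3)*(d - 1)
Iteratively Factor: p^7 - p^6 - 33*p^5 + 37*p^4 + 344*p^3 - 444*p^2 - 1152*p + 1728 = (p - 2)*(p^6 + p^5 - 31*p^4 - 25*p^3 + 294*p^2 + 144*p - 864) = (p - 2)^2*(p^5 + 3*p^4 - 25*p^3 - 75*p^2 + 144*p + 432) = (p - 2)^2*(p + 4)*(p^4 - p^3 - 21*p^2 + 9*p + 108) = (p - 2)^2*(p + 3)*(p + 4)*(p^3 - 4*p^2 - 9*p + 36) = (p - 4)*(p - 2)^2*(p + 3)*(p + 4)*(p^2 - 9) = (p - 4)*(p - 3)*(p - 2)^2*(p + 3)*(p + 4)*(p + 3)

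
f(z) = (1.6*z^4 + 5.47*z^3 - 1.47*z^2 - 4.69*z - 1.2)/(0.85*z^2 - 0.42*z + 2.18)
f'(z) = (0.42 - 1.7*z)*(1.6*z^4 + 5.47*z^3 - 1.47*z^2 - 4.69*z - 1.2)/(0.85*z^2 - 0.42*z + 2.18)^2 + (6.4*z^3 + 16.41*z^2 - 2.94*z - 4.69)/(0.85*z^2 - 0.42*z + 2.18) = (2.72*z^5 + 2.6335*z^4 + 9.3572*z^3 + 40.3777*z^2 - 4.3692*z - 10.7282)/(0.7225*z^4 - 0.714*z^3 + 3.8824*z^2 - 1.8312*z + 4.7524)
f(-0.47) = 0.07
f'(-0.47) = -0.10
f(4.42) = 60.98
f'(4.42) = 24.98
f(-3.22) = -0.97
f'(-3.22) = -3.60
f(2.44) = 18.47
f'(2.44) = 17.69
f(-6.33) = 29.59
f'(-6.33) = -15.96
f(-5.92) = 23.37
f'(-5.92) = -14.37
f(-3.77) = 1.62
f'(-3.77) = -5.82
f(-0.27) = -0.06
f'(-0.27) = -1.22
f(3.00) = 29.03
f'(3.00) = 19.97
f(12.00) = 354.36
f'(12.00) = 52.72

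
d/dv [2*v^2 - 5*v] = 4*v - 5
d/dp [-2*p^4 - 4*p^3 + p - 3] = -8*p^3 - 12*p^2 + 1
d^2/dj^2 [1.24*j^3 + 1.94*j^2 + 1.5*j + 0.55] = 7.44*j + 3.88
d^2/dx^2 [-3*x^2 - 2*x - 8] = -6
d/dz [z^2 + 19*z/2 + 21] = 2*z + 19/2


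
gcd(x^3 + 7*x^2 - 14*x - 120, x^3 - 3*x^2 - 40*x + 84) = x + 6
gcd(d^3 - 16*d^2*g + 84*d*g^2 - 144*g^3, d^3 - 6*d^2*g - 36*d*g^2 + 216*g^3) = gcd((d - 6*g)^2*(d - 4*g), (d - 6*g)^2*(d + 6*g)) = d^2 - 12*d*g + 36*g^2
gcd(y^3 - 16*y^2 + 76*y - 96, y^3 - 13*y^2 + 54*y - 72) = y - 6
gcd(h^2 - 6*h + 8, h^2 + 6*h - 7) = 1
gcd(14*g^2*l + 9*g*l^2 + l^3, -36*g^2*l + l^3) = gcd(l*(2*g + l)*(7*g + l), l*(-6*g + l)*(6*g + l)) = l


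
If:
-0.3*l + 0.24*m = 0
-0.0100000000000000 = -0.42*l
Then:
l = 0.02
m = 0.03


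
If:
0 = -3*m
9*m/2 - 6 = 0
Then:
No Solution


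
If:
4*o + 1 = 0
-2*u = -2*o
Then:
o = -1/4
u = -1/4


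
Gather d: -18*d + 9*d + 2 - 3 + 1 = -9*d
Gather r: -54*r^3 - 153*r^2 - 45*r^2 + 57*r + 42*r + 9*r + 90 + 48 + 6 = -54*r^3 - 198*r^2 + 108*r + 144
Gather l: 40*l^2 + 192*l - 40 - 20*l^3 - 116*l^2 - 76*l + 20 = -20*l^3 - 76*l^2 + 116*l - 20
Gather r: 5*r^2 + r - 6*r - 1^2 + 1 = 5*r^2 - 5*r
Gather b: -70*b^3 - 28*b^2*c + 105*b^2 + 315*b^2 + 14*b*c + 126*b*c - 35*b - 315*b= -70*b^3 + b^2*(420 - 28*c) + b*(140*c - 350)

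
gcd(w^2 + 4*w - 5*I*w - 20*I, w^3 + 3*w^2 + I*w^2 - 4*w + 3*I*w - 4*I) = w + 4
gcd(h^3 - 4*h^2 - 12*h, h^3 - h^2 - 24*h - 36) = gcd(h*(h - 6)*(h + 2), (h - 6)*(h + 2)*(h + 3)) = h^2 - 4*h - 12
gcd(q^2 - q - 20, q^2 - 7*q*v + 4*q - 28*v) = q + 4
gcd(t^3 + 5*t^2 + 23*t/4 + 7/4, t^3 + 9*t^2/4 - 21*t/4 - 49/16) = t^2 + 4*t + 7/4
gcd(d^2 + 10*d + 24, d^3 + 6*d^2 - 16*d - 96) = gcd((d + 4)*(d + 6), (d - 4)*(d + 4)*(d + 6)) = d^2 + 10*d + 24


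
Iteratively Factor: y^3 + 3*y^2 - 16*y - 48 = (y + 3)*(y^2 - 16) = (y - 4)*(y + 3)*(y + 4)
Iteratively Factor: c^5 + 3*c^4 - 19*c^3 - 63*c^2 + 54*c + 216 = (c - 4)*(c^4 + 7*c^3 + 9*c^2 - 27*c - 54) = (c - 4)*(c + 3)*(c^3 + 4*c^2 - 3*c - 18) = (c - 4)*(c - 2)*(c + 3)*(c^2 + 6*c + 9) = (c - 4)*(c - 2)*(c + 3)^2*(c + 3)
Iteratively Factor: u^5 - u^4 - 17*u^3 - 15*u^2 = (u)*(u^4 - u^3 - 17*u^2 - 15*u) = u*(u + 3)*(u^3 - 4*u^2 - 5*u) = u^2*(u + 3)*(u^2 - 4*u - 5) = u^2*(u + 1)*(u + 3)*(u - 5)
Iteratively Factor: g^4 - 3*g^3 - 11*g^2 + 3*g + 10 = (g - 1)*(g^3 - 2*g^2 - 13*g - 10) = (g - 1)*(g + 2)*(g^2 - 4*g - 5) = (g - 1)*(g + 1)*(g + 2)*(g - 5)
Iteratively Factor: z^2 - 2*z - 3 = (z + 1)*(z - 3)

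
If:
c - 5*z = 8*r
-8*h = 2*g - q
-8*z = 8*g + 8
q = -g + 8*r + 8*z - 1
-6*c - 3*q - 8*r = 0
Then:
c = -7*z/10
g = -z - 1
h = 53*z/80 + 1/4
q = 33*z/10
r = -57*z/80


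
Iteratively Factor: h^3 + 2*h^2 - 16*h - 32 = (h + 2)*(h^2 - 16) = (h - 4)*(h + 2)*(h + 4)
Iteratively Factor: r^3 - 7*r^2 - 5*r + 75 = (r - 5)*(r^2 - 2*r - 15) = (r - 5)*(r + 3)*(r - 5)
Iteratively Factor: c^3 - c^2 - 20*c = (c - 5)*(c^2 + 4*c) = (c - 5)*(c + 4)*(c)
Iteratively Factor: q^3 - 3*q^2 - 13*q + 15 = (q - 1)*(q^2 - 2*q - 15) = (q - 5)*(q - 1)*(q + 3)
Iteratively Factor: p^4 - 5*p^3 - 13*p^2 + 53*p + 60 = (p + 3)*(p^3 - 8*p^2 + 11*p + 20) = (p + 1)*(p + 3)*(p^2 - 9*p + 20) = (p - 4)*(p + 1)*(p + 3)*(p - 5)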